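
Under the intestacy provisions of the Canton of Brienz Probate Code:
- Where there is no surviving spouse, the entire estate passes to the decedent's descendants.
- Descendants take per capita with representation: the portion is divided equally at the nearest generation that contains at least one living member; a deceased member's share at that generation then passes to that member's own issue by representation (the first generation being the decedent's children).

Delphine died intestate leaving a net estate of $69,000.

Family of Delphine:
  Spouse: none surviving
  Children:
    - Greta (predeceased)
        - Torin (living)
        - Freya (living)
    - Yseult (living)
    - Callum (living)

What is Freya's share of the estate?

The entire $69,000 passes to the descendants.
That amount ($69,000) is divided into 3 shares of $23,000: Yseult and Callum each take $23,000; Greta's $23,000 share passes to Greta's issue.
Greta's share ($23,000) is divided into 2 shares of $11,500: Torin and Freya each take $11,500.

Freya receives $11,500.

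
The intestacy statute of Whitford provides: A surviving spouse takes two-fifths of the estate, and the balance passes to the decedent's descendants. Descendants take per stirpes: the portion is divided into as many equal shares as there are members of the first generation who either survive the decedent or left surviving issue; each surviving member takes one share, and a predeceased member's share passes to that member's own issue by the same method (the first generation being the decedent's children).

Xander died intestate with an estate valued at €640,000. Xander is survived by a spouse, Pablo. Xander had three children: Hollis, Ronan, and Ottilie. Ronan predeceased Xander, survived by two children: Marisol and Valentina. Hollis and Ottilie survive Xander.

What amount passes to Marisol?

Marisol receives €64,000.

Pablo takes two-fifths of €640,000 = €256,000. The remaining €384,000 passes to the descendants.
The descendants' portion (€384,000) is divided into 3 shares of €128,000: Hollis and Ottilie each take €128,000; Ronan's €128,000 share passes to Ronan's issue.
Ronan's share (€128,000) is divided into 2 shares of €64,000: Marisol and Valentina each take €64,000.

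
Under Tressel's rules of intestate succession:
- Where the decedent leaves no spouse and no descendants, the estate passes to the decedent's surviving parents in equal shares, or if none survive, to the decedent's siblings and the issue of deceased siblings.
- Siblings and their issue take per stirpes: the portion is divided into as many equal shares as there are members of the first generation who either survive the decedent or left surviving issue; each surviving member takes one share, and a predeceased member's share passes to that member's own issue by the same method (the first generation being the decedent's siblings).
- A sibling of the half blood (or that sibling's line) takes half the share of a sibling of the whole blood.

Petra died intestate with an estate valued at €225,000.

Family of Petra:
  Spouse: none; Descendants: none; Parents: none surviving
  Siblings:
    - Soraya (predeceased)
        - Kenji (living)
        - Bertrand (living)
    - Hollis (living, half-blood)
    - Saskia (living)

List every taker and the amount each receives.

The entire €225,000 passes to the siblings and their issue.
Counting each half-blood sibling's line as half a unit, there are 5/2 units in €225,000, so one unit is €90,000. Whole-blood lines (Soraya and Saskia) take €90,000 each; half-blood lines (Hollis) take €45,000 each.
Soraya's share (€90,000) is divided into 2 shares of €45,000: Kenji and Bertrand each take €45,000.

Kenji: €45,000; Bertrand: €45,000; Hollis: €45,000; Saskia: €90,000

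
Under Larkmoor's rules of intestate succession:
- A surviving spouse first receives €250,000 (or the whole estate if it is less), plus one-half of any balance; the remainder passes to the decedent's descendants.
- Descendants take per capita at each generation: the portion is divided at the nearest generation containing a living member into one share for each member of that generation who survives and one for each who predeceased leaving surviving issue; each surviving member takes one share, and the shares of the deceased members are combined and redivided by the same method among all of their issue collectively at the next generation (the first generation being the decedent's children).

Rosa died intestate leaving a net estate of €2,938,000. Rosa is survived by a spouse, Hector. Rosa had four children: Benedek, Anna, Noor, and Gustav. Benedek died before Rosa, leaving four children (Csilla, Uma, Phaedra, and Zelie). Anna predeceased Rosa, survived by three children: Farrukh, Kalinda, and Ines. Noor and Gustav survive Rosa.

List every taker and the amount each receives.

Hector: €1,594,000; Csilla: €96,000; Uma: €96,000; Phaedra: €96,000; Zelie: €96,000; Farrukh: €96,000; Kalinda: €96,000; Ines: €96,000; Noor: €336,000; Gustav: €336,000

Hector first takes €250,000, leaving a balance of €2,688,000. Hector then takes one-half of the balance (€1,344,000), for a total of €1,594,000. The remaining €1,344,000 passes to the descendants.
The descendants' portion (€1,344,000) is divided at the children's generation into 4 shares of €336,000. Noor and Gustav each take €336,000. The 2 shares of the deceased (Benedek and Anna) are combined into a pool of €672,000.
That pool (€672,000) is divided at the grandchildren's generation equally among Csilla, Uma, Phaedra, Zelie, Farrukh, Kalinda, and Ines: €96,000 each.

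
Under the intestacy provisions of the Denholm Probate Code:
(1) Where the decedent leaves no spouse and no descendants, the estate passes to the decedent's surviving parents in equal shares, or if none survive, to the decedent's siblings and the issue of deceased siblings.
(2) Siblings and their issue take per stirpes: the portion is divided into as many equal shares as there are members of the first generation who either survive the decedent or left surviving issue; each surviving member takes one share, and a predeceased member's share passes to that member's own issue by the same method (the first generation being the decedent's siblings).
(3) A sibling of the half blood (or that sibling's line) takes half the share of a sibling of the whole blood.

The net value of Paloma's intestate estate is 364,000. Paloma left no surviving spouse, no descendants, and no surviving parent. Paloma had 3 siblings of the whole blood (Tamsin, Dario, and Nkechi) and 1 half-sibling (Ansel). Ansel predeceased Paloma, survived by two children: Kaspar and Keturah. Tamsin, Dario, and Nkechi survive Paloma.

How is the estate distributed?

The entire 364,000 passes to the siblings and their issue.
Counting each half-blood sibling's line as half a unit, there are 7/2 units in 364,000, so one unit is 104,000. Whole-blood lines (Tamsin, Dario, and Nkechi) take 104,000 each; half-blood lines (Ansel) take 52,000 each.
Ansel's share (52,000) is divided into 2 shares of 26,000: Kaspar and Keturah each take 26,000.

Tamsin: 104,000; Dario: 104,000; Nkechi: 104,000; Kaspar: 26,000; Keturah: 26,000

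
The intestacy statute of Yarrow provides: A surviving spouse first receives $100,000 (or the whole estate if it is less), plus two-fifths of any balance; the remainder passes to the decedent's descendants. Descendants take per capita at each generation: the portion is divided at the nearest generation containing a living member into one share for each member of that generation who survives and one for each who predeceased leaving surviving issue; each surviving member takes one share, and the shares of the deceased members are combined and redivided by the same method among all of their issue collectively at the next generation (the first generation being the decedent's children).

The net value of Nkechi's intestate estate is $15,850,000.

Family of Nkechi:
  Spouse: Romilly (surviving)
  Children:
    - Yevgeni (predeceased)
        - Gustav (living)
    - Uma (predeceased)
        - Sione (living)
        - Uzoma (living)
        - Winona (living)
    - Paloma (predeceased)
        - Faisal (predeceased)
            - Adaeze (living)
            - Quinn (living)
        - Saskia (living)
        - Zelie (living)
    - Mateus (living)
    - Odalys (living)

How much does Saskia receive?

Romilly first takes $100,000, leaving a balance of $15,750,000. Romilly then takes two-fifths of the balance ($6,300,000), for a total of $6,400,000. The remaining $9,450,000 passes to the descendants.
The descendants' portion ($9,450,000) is divided at the children's generation into 5 shares of $1,890,000. Mateus and Odalys each take $1,890,000. The 3 shares of the deceased (Yevgeni, Uma, and Paloma) are combined into a pool of $5,670,000.
That pool ($5,670,000) is divided at the grandchildren's generation into 7 shares of $810,000. Gustav, Sione, Uzoma, Winona, Saskia, and Zelie each take $810,000. The remaining share for the deceased Faisal ($810,000) is carried to the next generation.
That pool ($810,000) is divided at the great-grandchildren's generation equally among Adaeze and Quinn: $405,000 each.

Saskia receives $810,000.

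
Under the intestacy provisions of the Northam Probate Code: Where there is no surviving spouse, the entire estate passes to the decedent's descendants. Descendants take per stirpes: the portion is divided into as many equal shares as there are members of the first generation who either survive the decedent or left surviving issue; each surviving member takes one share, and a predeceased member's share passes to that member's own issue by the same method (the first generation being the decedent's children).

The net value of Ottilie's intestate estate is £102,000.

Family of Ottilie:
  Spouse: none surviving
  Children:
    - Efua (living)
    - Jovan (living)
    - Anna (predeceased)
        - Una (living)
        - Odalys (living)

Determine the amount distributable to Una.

Una receives £17,000.

The entire £102,000 passes to the descendants.
That amount (£102,000) is divided into 3 shares of £34,000: Efua and Jovan each take £34,000; Anna's £34,000 share passes to Anna's issue.
Anna's share (£34,000) is divided into 2 shares of £17,000: Una and Odalys each take £17,000.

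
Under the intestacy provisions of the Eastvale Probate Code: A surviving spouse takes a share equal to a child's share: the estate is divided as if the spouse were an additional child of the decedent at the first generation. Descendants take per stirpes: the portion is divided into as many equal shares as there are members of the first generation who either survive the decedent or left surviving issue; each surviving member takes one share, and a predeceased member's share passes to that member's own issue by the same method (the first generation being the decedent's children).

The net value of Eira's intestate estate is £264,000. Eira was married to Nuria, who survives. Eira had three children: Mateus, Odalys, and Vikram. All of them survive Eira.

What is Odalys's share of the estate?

The spouse counts as an additional share at the children's level, so there are 4 primary shares of £66,000. Nuria takes one such share (£66,000).
The children's combined portion (£198,000) is divided into 3 shares of £66,000: Mateus, Odalys, and Vikram each take £66,000.

Odalys receives £66,000.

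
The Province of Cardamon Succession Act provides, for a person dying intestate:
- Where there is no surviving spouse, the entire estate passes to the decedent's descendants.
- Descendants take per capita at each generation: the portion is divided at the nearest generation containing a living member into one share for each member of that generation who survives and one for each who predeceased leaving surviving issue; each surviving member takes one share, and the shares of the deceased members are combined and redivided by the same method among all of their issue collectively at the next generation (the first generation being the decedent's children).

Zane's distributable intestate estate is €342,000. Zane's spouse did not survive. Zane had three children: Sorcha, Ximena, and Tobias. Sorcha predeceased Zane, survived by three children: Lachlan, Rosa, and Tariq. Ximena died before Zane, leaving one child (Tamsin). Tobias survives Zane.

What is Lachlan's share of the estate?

The entire €342,000 passes to the descendants.
That amount (€342,000) is divided at the children's generation into 3 shares of €114,000. Tobias takes €114,000. The 2 shares of the deceased (Sorcha and Ximena) are combined into a pool of €228,000.
That pool (€228,000) is divided at the grandchildren's generation equally among Lachlan, Rosa, Tariq, and Tamsin: €57,000 each.

Lachlan receives €57,000.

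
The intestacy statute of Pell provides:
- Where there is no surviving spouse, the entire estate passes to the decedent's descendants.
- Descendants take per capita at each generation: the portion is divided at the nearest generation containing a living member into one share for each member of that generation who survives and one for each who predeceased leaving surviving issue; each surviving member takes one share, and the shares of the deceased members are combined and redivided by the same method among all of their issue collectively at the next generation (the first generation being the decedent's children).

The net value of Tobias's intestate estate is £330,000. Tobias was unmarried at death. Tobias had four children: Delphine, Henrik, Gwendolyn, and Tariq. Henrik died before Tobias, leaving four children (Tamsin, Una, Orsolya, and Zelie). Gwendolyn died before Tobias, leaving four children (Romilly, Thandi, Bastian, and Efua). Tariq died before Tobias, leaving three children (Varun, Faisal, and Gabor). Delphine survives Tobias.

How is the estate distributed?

Delphine: £82,500; Tamsin: £22,500; Una: £22,500; Orsolya: £22,500; Zelie: £22,500; Romilly: £22,500; Thandi: £22,500; Bastian: £22,500; Efua: £22,500; Varun: £22,500; Faisal: £22,500; Gabor: £22,500

The entire £330,000 passes to the descendants.
That amount (£330,000) is divided at the children's generation into 4 shares of £82,500. Delphine takes £82,500. The 3 shares of the deceased (Henrik, Gwendolyn, and Tariq) are combined into a pool of £247,500.
That pool (£247,500) is divided at the grandchildren's generation equally among Tamsin, Una, Orsolya, Zelie, Romilly, Thandi, Bastian, Efua, Varun, Faisal, and Gabor: £22,500 each.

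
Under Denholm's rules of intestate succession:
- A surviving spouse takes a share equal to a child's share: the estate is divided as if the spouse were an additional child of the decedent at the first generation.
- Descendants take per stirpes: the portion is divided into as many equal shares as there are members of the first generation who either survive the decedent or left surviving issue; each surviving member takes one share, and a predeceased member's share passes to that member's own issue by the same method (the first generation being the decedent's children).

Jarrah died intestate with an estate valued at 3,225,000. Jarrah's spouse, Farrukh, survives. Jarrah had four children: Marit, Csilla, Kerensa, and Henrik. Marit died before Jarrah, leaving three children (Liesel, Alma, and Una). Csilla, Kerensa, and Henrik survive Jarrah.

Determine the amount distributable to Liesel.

Liesel receives 215,000.

The spouse counts as an additional share at the children's level, so there are 5 primary shares of 645,000. Farrukh takes one such share (645,000).
The children's combined portion (2,580,000) is divided into 4 shares of 645,000: Csilla, Kerensa, and Henrik each take 645,000; Marit's 645,000 share passes to Marit's issue.
Marit's share (645,000) is divided into 3 shares of 215,000: Liesel, Alma, and Una each take 215,000.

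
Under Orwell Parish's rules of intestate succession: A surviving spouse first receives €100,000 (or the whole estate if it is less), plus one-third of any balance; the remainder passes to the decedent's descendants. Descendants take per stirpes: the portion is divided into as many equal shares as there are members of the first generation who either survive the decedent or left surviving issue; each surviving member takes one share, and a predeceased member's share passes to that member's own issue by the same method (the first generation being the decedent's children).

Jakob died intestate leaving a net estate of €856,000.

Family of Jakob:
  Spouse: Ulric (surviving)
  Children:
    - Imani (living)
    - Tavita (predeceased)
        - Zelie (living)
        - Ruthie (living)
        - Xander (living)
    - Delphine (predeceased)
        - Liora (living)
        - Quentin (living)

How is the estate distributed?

Ulric: €352,000; Imani: €168,000; Zelie: €56,000; Ruthie: €56,000; Xander: €56,000; Liora: €84,000; Quentin: €84,000

Ulric first takes €100,000, leaving a balance of €756,000. Ulric then takes one-third of the balance (€252,000), for a total of €352,000. The remaining €504,000 passes to the descendants.
The descendants' portion (€504,000) is divided into 3 shares of €168,000: Imani takes €168,000; Tavita's €168,000 share passes to Tavita's issue; Delphine's €168,000 share passes to Delphine's issue.
Tavita's share (€168,000) is divided into 3 shares of €56,000: Zelie, Ruthie, and Xander each take €56,000.
Delphine's share (€168,000) is divided into 2 shares of €84,000: Liora and Quentin each take €84,000.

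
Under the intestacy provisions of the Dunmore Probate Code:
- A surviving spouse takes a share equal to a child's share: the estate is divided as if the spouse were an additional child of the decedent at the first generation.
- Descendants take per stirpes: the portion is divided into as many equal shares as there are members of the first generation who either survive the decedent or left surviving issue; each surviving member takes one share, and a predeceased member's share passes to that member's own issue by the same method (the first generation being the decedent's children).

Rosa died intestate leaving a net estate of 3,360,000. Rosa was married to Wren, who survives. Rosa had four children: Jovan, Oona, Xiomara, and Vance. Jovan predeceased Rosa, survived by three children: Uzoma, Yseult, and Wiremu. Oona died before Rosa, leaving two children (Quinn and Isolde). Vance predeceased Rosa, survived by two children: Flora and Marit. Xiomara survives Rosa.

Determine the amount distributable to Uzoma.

The spouse counts as an additional share at the children's level, so there are 5 primary shares of 672,000. Wren takes one such share (672,000).
The children's combined portion (2,688,000) is divided into 4 shares of 672,000: Xiomara takes 672,000; Jovan's 672,000 share passes to Jovan's issue; Oona's 672,000 share passes to Oona's issue; Vance's 672,000 share passes to Vance's issue.
Jovan's share (672,000) is divided into 3 shares of 224,000: Uzoma, Yseult, and Wiremu each take 224,000.
Oona's share (672,000) is divided into 2 shares of 336,000: Quinn and Isolde each take 336,000.
Vance's share (672,000) is divided into 2 shares of 336,000: Flora and Marit each take 336,000.

Uzoma receives 224,000.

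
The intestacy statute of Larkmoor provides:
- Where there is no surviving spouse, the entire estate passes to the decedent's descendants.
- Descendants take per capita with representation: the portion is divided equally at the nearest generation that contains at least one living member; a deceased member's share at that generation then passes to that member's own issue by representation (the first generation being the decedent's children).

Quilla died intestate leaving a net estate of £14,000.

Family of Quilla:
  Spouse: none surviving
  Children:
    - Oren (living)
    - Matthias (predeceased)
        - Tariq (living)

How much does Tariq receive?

The entire £14,000 passes to the descendants.
That amount (£14,000) is divided into 2 shares of £7,000: Oren takes £7,000; Matthias's £7,000 share passes to Matthias's issue.
Matthias's share (£7,000) passes entirely to Tariq.

Tariq receives £7,000.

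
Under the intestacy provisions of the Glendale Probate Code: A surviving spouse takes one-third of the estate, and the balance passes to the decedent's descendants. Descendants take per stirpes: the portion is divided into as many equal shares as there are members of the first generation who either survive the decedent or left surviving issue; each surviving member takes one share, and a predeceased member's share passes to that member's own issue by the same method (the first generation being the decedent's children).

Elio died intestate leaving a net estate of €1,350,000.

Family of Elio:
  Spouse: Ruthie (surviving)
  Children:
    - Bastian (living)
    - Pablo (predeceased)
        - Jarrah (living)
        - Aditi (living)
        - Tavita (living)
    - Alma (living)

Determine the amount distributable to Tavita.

Ruthie takes one-third of €1,350,000 = €450,000. The remaining €900,000 passes to the descendants.
The descendants' portion (€900,000) is divided into 3 shares of €300,000: Bastian and Alma each take €300,000; Pablo's €300,000 share passes to Pablo's issue.
Pablo's share (€300,000) is divided into 3 shares of €100,000: Jarrah, Aditi, and Tavita each take €100,000.

Tavita receives €100,000.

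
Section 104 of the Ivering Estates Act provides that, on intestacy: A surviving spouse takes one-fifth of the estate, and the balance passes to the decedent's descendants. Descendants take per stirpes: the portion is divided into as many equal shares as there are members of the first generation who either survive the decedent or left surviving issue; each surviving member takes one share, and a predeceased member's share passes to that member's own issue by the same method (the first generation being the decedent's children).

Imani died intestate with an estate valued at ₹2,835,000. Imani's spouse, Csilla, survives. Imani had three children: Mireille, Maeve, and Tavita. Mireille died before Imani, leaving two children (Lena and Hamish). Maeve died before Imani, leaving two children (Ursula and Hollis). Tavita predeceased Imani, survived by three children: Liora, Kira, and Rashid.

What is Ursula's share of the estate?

Csilla takes one-fifth of ₹2,835,000 = ₹567,000. The remaining ₹2,268,000 passes to the descendants.
The descendants' portion (₹2,268,000) is divided into 3 shares of ₹756,000: Mireille's ₹756,000 share passes to Mireille's issue; Maeve's ₹756,000 share passes to Maeve's issue; Tavita's ₹756,000 share passes to Tavita's issue.
Mireille's share (₹756,000) is divided into 2 shares of ₹378,000: Lena and Hamish each take ₹378,000.
Maeve's share (₹756,000) is divided into 2 shares of ₹378,000: Ursula and Hollis each take ₹378,000.
Tavita's share (₹756,000) is divided into 3 shares of ₹252,000: Liora, Kira, and Rashid each take ₹252,000.

Ursula receives ₹378,000.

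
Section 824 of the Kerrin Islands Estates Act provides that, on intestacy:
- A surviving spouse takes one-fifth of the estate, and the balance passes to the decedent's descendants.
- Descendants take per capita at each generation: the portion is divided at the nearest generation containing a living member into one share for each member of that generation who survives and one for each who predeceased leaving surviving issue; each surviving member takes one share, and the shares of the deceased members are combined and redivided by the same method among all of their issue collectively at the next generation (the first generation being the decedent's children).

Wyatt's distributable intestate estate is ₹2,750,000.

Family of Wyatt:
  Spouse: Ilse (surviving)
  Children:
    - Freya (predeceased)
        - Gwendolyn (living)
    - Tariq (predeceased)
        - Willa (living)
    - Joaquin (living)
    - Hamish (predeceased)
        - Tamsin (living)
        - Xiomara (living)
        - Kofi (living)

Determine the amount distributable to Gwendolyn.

Gwendolyn receives ₹330,000.

Ilse takes one-fifth of ₹2,750,000 = ₹550,000. The remaining ₹2,200,000 passes to the descendants.
The descendants' portion (₹2,200,000) is divided at the children's generation into 4 shares of ₹550,000. Joaquin takes ₹550,000. The 3 shares of the deceased (Freya, Tariq, and Hamish) are combined into a pool of ₹1,650,000.
That pool (₹1,650,000) is divided at the grandchildren's generation equally among Gwendolyn, Willa, Tamsin, Xiomara, and Kofi: ₹330,000 each.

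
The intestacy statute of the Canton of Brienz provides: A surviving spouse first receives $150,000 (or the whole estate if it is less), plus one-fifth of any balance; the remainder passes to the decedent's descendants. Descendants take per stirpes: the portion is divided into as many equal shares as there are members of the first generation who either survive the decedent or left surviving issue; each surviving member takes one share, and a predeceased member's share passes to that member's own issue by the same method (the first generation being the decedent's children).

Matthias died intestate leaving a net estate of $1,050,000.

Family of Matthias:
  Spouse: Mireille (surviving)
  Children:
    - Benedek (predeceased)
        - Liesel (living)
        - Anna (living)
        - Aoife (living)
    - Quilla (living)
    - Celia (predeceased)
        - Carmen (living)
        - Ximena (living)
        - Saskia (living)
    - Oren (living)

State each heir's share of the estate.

Mireille first takes $150,000, leaving a balance of $900,000. Mireille then takes one-fifth of the balance ($180,000), for a total of $330,000. The remaining $720,000 passes to the descendants.
The descendants' portion ($720,000) is divided into 4 shares of $180,000: Quilla and Oren each take $180,000; Benedek's $180,000 share passes to Benedek's issue; Celia's $180,000 share passes to Celia's issue.
Benedek's share ($180,000) is divided into 3 shares of $60,000: Liesel, Anna, and Aoife each take $60,000.
Celia's share ($180,000) is divided into 3 shares of $60,000: Carmen, Ximena, and Saskia each take $60,000.

Mireille: $330,000; Liesel: $60,000; Anna: $60,000; Aoife: $60,000; Quilla: $180,000; Carmen: $60,000; Ximena: $60,000; Saskia: $60,000; Oren: $180,000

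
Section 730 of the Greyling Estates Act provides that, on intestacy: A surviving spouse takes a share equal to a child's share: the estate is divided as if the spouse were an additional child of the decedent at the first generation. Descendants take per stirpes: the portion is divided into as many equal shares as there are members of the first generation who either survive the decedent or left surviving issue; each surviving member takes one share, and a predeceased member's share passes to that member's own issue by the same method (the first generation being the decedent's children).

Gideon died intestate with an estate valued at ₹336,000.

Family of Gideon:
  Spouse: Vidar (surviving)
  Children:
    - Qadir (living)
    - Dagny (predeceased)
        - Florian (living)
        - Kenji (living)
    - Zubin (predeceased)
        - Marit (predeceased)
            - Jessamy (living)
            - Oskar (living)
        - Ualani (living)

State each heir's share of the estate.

Vidar: ₹84,000; Qadir: ₹84,000; Florian: ₹42,000; Kenji: ₹42,000; Jessamy: ₹21,000; Oskar: ₹21,000; Ualani: ₹42,000

The spouse counts as an additional share at the children's level, so there are 4 primary shares of ₹84,000. Vidar takes one such share (₹84,000).
The children's combined portion (₹252,000) is divided into 3 shares of ₹84,000: Qadir takes ₹84,000; Dagny's ₹84,000 share passes to Dagny's issue; Zubin's ₹84,000 share passes to Zubin's issue.
Dagny's share (₹84,000) is divided into 2 shares of ₹42,000: Florian and Kenji each take ₹42,000.
Zubin's share (₹84,000) is divided into 2 shares of ₹42,000: Ualani takes ₹42,000; Marit's ₹42,000 share passes to Marit's issue.
Marit's share (₹42,000) is divided into 2 shares of ₹21,000: Jessamy and Oskar each take ₹21,000.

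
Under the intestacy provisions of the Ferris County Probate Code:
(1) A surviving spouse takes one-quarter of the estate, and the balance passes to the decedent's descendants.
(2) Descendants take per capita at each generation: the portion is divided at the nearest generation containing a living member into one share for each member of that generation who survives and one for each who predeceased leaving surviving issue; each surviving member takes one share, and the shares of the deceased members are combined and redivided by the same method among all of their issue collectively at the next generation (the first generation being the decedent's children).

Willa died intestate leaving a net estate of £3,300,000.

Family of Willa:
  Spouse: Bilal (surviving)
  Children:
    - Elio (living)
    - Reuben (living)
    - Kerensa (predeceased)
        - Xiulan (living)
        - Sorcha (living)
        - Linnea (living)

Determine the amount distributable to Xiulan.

Bilal takes one-quarter of £3,300,000 = £825,000. The remaining £2,475,000 passes to the descendants.
The descendants' portion (£2,475,000) is divided at the children's generation into 3 shares of £825,000. Elio and Reuben each take £825,000. The remaining share for the deceased Kerensa (£825,000) is carried to the next generation.
That pool (£825,000) is divided at the grandchildren's generation equally among Xiulan, Sorcha, and Linnea: £275,000 each.

Xiulan receives £275,000.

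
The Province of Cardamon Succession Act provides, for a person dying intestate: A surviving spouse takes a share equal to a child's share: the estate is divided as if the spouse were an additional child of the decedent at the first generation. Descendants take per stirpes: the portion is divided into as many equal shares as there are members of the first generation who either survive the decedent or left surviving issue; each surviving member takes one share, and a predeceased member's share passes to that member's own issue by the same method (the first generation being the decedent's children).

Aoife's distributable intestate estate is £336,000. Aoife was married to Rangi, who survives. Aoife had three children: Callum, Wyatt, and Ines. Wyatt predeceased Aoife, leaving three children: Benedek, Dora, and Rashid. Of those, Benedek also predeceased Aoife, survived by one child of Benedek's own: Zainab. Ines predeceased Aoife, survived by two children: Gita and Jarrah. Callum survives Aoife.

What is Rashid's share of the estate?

Rashid receives £28,000.

The spouse counts as an additional share at the children's level, so there are 4 primary shares of £84,000. Rangi takes one such share (£84,000).
The children's combined portion (£252,000) is divided into 3 shares of £84,000: Callum takes £84,000; Wyatt's £84,000 share passes to Wyatt's issue; Ines's £84,000 share passes to Ines's issue.
Wyatt's share (£84,000) is divided into 3 shares of £28,000: Dora and Rashid each take £28,000; Benedek's £28,000 share passes to Benedek's issue.
Benedek's share (£28,000) passes entirely to Zainab.
Ines's share (£84,000) is divided into 2 shares of £42,000: Gita and Jarrah each take £42,000.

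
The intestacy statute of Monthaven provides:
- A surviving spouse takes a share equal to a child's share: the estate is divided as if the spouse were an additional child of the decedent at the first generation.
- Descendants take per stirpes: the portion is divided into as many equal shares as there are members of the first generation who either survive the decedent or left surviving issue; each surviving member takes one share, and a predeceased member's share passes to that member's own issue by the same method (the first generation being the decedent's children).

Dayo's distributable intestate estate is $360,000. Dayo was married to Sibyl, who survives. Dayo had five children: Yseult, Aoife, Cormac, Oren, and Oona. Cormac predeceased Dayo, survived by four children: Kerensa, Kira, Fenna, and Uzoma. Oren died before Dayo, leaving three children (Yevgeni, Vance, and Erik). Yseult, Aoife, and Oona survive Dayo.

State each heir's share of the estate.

The spouse counts as an additional share at the children's level, so there are 6 primary shares of $60,000. Sibyl takes one such share ($60,000).
The children's combined portion ($300,000) is divided into 5 shares of $60,000: Yseult, Aoife, and Oona each take $60,000; Cormac's $60,000 share passes to Cormac's issue; Oren's $60,000 share passes to Oren's issue.
Cormac's share ($60,000) is divided into 4 shares of $15,000: Kerensa, Kira, Fenna, and Uzoma each take $15,000.
Oren's share ($60,000) is divided into 3 shares of $20,000: Yevgeni, Vance, and Erik each take $20,000.

Sibyl: $60,000; Yseult: $60,000; Aoife: $60,000; Kerensa: $15,000; Kira: $15,000; Fenna: $15,000; Uzoma: $15,000; Yevgeni: $20,000; Vance: $20,000; Erik: $20,000; Oona: $60,000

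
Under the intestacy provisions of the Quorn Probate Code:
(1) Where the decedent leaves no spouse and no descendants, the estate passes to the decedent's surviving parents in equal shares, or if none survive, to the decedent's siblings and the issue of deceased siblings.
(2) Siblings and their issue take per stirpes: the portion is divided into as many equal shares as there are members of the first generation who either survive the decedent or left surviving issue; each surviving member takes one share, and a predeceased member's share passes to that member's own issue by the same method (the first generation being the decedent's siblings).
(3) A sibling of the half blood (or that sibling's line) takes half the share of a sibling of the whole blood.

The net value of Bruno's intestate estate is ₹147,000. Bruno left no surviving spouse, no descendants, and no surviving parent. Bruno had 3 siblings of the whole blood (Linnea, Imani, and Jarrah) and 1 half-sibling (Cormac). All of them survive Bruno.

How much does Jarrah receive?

Jarrah receives ₹42,000.

The entire ₹147,000 passes to the siblings and their issue.
Counting each half-blood sibling's line as half a unit, there are 7/2 units in ₹147,000, so one unit is ₹42,000. Whole-blood lines (Linnea, Imani, and Jarrah) take ₹42,000 each; half-blood lines (Cormac) take ₹21,000 each.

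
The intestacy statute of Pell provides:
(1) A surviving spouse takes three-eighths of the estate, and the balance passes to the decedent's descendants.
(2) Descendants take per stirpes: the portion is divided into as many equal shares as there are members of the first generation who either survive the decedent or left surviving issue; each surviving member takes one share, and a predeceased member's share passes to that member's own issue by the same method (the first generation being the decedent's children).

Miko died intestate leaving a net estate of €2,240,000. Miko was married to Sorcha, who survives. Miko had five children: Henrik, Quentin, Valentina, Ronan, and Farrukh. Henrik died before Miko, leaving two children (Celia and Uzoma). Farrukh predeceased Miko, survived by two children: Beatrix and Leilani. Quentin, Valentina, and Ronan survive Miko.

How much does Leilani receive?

Leilani receives €140,000.

Sorcha takes three-eighths of €2,240,000 = €840,000. The remaining €1,400,000 passes to the descendants.
The descendants' portion (€1,400,000) is divided into 5 shares of €280,000: Quentin, Valentina, and Ronan each take €280,000; Henrik's €280,000 share passes to Henrik's issue; Farrukh's €280,000 share passes to Farrukh's issue.
Henrik's share (€280,000) is divided into 2 shares of €140,000: Celia and Uzoma each take €140,000.
Farrukh's share (€280,000) is divided into 2 shares of €140,000: Beatrix and Leilani each take €140,000.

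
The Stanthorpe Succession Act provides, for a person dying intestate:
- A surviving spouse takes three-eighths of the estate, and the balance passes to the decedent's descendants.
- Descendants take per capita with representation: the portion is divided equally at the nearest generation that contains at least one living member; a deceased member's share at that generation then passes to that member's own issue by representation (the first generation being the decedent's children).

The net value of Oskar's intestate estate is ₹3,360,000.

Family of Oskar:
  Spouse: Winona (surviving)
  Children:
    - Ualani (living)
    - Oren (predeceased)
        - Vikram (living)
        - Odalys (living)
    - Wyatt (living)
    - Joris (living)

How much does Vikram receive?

Vikram receives ₹262,500.

Winona takes three-eighths of ₹3,360,000 = ₹1,260,000. The remaining ₹2,100,000 passes to the descendants.
The descendants' portion (₹2,100,000) is divided into 4 shares of ₹525,000: Ualani, Wyatt, and Joris each take ₹525,000; Oren's ₹525,000 share passes to Oren's issue.
Oren's share (₹525,000) is divided into 2 shares of ₹262,500: Vikram and Odalys each take ₹262,500.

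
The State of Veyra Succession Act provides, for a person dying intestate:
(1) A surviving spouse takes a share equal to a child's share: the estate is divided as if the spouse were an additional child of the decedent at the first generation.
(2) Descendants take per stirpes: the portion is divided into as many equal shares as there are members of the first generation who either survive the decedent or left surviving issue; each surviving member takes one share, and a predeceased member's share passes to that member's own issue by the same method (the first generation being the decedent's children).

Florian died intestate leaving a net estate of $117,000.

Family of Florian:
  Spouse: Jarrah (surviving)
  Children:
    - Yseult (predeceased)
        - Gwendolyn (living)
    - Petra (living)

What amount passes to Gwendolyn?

The spouse counts as an additional share at the children's level, so there are 3 primary shares of $39,000. Jarrah takes one such share ($39,000).
The children's combined portion ($78,000) is divided into 2 shares of $39,000: Petra takes $39,000; Yseult's $39,000 share passes to Yseult's issue.
Yseult's share ($39,000) passes entirely to Gwendolyn.

Gwendolyn receives $39,000.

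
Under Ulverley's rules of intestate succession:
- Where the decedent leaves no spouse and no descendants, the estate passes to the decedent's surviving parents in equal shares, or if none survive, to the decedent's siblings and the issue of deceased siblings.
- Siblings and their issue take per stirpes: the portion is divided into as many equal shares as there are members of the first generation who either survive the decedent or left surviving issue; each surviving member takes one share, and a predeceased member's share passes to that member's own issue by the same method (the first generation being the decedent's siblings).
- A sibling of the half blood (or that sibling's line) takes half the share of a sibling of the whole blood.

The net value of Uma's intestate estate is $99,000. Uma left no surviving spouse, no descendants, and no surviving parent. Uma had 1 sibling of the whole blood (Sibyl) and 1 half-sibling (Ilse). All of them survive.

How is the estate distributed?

Sibyl: $66,000; Ilse: $33,000

The entire $99,000 passes to the siblings and their issue.
Counting each half-blood sibling's line as half a unit, there are 3/2 units in $99,000, so one unit is $66,000. Whole-blood lines (Sibyl) take $66,000 each; half-blood lines (Ilse) take $33,000 each.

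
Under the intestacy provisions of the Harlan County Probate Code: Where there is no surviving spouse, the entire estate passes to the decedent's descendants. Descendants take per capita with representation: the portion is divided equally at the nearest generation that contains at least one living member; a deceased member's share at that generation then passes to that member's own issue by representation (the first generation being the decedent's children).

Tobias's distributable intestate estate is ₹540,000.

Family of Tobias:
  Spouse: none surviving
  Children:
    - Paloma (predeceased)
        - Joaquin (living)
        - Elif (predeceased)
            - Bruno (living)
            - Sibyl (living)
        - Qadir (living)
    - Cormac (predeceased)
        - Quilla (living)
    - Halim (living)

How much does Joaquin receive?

Joaquin receives ₹60,000.

The entire ₹540,000 passes to the descendants.
That amount (₹540,000) is divided into 3 shares of ₹180,000: Halim takes ₹180,000; Paloma's ₹180,000 share passes to Paloma's issue; Cormac's ₹180,000 share passes to Cormac's issue.
Paloma's share (₹180,000) is divided into 3 shares of ₹60,000: Joaquin and Qadir each take ₹60,000; Elif's ₹60,000 share passes to Elif's issue.
Elif's share (₹60,000) is divided into 2 shares of ₹30,000: Bruno and Sibyl each take ₹30,000.
Cormac's share (₹180,000) passes entirely to Quilla.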